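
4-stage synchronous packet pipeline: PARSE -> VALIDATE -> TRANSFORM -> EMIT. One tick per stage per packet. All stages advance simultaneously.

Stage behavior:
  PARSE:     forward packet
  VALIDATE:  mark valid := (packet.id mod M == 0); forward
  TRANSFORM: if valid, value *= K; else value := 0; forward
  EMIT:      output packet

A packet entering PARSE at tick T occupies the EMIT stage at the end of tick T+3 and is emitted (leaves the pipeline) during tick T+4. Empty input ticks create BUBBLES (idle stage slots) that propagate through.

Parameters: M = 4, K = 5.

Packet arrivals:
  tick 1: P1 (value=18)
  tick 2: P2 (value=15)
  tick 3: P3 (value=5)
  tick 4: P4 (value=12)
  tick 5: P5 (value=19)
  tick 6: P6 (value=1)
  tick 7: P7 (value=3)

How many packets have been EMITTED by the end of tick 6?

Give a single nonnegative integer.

Answer: 2

Derivation:
Tick 1: [PARSE:P1(v=18,ok=F), VALIDATE:-, TRANSFORM:-, EMIT:-] out:-; in:P1
Tick 2: [PARSE:P2(v=15,ok=F), VALIDATE:P1(v=18,ok=F), TRANSFORM:-, EMIT:-] out:-; in:P2
Tick 3: [PARSE:P3(v=5,ok=F), VALIDATE:P2(v=15,ok=F), TRANSFORM:P1(v=0,ok=F), EMIT:-] out:-; in:P3
Tick 4: [PARSE:P4(v=12,ok=F), VALIDATE:P3(v=5,ok=F), TRANSFORM:P2(v=0,ok=F), EMIT:P1(v=0,ok=F)] out:-; in:P4
Tick 5: [PARSE:P5(v=19,ok=F), VALIDATE:P4(v=12,ok=T), TRANSFORM:P3(v=0,ok=F), EMIT:P2(v=0,ok=F)] out:P1(v=0); in:P5
Tick 6: [PARSE:P6(v=1,ok=F), VALIDATE:P5(v=19,ok=F), TRANSFORM:P4(v=60,ok=T), EMIT:P3(v=0,ok=F)] out:P2(v=0); in:P6
Emitted by tick 6: ['P1', 'P2']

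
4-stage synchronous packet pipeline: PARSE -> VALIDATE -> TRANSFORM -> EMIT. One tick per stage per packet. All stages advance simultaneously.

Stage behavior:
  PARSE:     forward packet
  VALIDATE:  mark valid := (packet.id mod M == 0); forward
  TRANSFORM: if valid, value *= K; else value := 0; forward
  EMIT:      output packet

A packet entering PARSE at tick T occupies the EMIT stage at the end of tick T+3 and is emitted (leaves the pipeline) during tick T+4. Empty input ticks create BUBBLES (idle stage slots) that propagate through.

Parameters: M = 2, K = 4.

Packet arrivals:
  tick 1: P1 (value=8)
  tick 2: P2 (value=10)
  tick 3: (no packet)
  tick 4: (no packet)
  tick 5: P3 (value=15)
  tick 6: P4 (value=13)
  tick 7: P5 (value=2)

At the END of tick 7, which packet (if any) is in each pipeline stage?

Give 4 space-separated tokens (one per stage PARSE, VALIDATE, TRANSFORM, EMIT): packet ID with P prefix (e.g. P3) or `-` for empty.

Tick 1: [PARSE:P1(v=8,ok=F), VALIDATE:-, TRANSFORM:-, EMIT:-] out:-; in:P1
Tick 2: [PARSE:P2(v=10,ok=F), VALIDATE:P1(v=8,ok=F), TRANSFORM:-, EMIT:-] out:-; in:P2
Tick 3: [PARSE:-, VALIDATE:P2(v=10,ok=T), TRANSFORM:P1(v=0,ok=F), EMIT:-] out:-; in:-
Tick 4: [PARSE:-, VALIDATE:-, TRANSFORM:P2(v=40,ok=T), EMIT:P1(v=0,ok=F)] out:-; in:-
Tick 5: [PARSE:P3(v=15,ok=F), VALIDATE:-, TRANSFORM:-, EMIT:P2(v=40,ok=T)] out:P1(v=0); in:P3
Tick 6: [PARSE:P4(v=13,ok=F), VALIDATE:P3(v=15,ok=F), TRANSFORM:-, EMIT:-] out:P2(v=40); in:P4
Tick 7: [PARSE:P5(v=2,ok=F), VALIDATE:P4(v=13,ok=T), TRANSFORM:P3(v=0,ok=F), EMIT:-] out:-; in:P5
At end of tick 7: ['P5', 'P4', 'P3', '-']

Answer: P5 P4 P3 -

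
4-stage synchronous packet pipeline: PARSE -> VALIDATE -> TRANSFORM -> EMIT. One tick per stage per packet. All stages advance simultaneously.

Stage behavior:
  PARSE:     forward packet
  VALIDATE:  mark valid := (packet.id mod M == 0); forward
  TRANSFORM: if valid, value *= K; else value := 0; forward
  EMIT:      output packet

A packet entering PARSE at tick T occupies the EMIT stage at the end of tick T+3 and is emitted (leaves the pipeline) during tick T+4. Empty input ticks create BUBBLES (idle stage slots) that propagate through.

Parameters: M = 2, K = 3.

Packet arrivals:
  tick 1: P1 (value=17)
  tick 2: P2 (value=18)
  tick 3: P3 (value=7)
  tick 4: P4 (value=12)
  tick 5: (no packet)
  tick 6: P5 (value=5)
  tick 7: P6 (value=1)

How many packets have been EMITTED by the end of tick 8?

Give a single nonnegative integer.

Tick 1: [PARSE:P1(v=17,ok=F), VALIDATE:-, TRANSFORM:-, EMIT:-] out:-; in:P1
Tick 2: [PARSE:P2(v=18,ok=F), VALIDATE:P1(v=17,ok=F), TRANSFORM:-, EMIT:-] out:-; in:P2
Tick 3: [PARSE:P3(v=7,ok=F), VALIDATE:P2(v=18,ok=T), TRANSFORM:P1(v=0,ok=F), EMIT:-] out:-; in:P3
Tick 4: [PARSE:P4(v=12,ok=F), VALIDATE:P3(v=7,ok=F), TRANSFORM:P2(v=54,ok=T), EMIT:P1(v=0,ok=F)] out:-; in:P4
Tick 5: [PARSE:-, VALIDATE:P4(v=12,ok=T), TRANSFORM:P3(v=0,ok=F), EMIT:P2(v=54,ok=T)] out:P1(v=0); in:-
Tick 6: [PARSE:P5(v=5,ok=F), VALIDATE:-, TRANSFORM:P4(v=36,ok=T), EMIT:P3(v=0,ok=F)] out:P2(v=54); in:P5
Tick 7: [PARSE:P6(v=1,ok=F), VALIDATE:P5(v=5,ok=F), TRANSFORM:-, EMIT:P4(v=36,ok=T)] out:P3(v=0); in:P6
Tick 8: [PARSE:-, VALIDATE:P6(v=1,ok=T), TRANSFORM:P5(v=0,ok=F), EMIT:-] out:P4(v=36); in:-
Emitted by tick 8: ['P1', 'P2', 'P3', 'P4']

Answer: 4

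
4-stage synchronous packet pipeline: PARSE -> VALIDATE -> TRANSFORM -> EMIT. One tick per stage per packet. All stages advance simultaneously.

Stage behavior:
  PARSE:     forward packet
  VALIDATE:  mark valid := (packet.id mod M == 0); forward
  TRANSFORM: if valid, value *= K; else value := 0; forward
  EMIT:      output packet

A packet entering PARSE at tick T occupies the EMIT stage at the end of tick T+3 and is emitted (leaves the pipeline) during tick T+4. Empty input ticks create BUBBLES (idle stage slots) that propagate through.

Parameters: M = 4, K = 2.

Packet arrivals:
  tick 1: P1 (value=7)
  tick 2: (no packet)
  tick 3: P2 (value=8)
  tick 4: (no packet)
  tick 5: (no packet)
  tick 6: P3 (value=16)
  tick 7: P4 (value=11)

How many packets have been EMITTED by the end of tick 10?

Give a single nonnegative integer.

Answer: 3

Derivation:
Tick 1: [PARSE:P1(v=7,ok=F), VALIDATE:-, TRANSFORM:-, EMIT:-] out:-; in:P1
Tick 2: [PARSE:-, VALIDATE:P1(v=7,ok=F), TRANSFORM:-, EMIT:-] out:-; in:-
Tick 3: [PARSE:P2(v=8,ok=F), VALIDATE:-, TRANSFORM:P1(v=0,ok=F), EMIT:-] out:-; in:P2
Tick 4: [PARSE:-, VALIDATE:P2(v=8,ok=F), TRANSFORM:-, EMIT:P1(v=0,ok=F)] out:-; in:-
Tick 5: [PARSE:-, VALIDATE:-, TRANSFORM:P2(v=0,ok=F), EMIT:-] out:P1(v=0); in:-
Tick 6: [PARSE:P3(v=16,ok=F), VALIDATE:-, TRANSFORM:-, EMIT:P2(v=0,ok=F)] out:-; in:P3
Tick 7: [PARSE:P4(v=11,ok=F), VALIDATE:P3(v=16,ok=F), TRANSFORM:-, EMIT:-] out:P2(v=0); in:P4
Tick 8: [PARSE:-, VALIDATE:P4(v=11,ok=T), TRANSFORM:P3(v=0,ok=F), EMIT:-] out:-; in:-
Tick 9: [PARSE:-, VALIDATE:-, TRANSFORM:P4(v=22,ok=T), EMIT:P3(v=0,ok=F)] out:-; in:-
Tick 10: [PARSE:-, VALIDATE:-, TRANSFORM:-, EMIT:P4(v=22,ok=T)] out:P3(v=0); in:-
Emitted by tick 10: ['P1', 'P2', 'P3']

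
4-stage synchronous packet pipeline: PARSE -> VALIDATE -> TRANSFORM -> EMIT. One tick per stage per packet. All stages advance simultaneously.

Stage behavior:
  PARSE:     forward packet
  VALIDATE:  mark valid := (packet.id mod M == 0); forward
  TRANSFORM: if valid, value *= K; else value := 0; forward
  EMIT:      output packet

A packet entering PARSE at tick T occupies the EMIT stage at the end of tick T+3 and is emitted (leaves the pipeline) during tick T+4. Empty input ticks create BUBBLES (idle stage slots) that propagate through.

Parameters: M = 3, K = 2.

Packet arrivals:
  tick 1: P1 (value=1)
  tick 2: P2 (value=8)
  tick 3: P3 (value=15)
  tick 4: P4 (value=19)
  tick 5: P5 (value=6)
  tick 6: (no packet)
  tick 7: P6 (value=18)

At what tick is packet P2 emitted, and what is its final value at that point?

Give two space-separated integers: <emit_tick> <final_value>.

Tick 1: [PARSE:P1(v=1,ok=F), VALIDATE:-, TRANSFORM:-, EMIT:-] out:-; in:P1
Tick 2: [PARSE:P2(v=8,ok=F), VALIDATE:P1(v=1,ok=F), TRANSFORM:-, EMIT:-] out:-; in:P2
Tick 3: [PARSE:P3(v=15,ok=F), VALIDATE:P2(v=8,ok=F), TRANSFORM:P1(v=0,ok=F), EMIT:-] out:-; in:P3
Tick 4: [PARSE:P4(v=19,ok=F), VALIDATE:P3(v=15,ok=T), TRANSFORM:P2(v=0,ok=F), EMIT:P1(v=0,ok=F)] out:-; in:P4
Tick 5: [PARSE:P5(v=6,ok=F), VALIDATE:P4(v=19,ok=F), TRANSFORM:P3(v=30,ok=T), EMIT:P2(v=0,ok=F)] out:P1(v=0); in:P5
Tick 6: [PARSE:-, VALIDATE:P5(v=6,ok=F), TRANSFORM:P4(v=0,ok=F), EMIT:P3(v=30,ok=T)] out:P2(v=0); in:-
Tick 7: [PARSE:P6(v=18,ok=F), VALIDATE:-, TRANSFORM:P5(v=0,ok=F), EMIT:P4(v=0,ok=F)] out:P3(v=30); in:P6
Tick 8: [PARSE:-, VALIDATE:P6(v=18,ok=T), TRANSFORM:-, EMIT:P5(v=0,ok=F)] out:P4(v=0); in:-
Tick 9: [PARSE:-, VALIDATE:-, TRANSFORM:P6(v=36,ok=T), EMIT:-] out:P5(v=0); in:-
Tick 10: [PARSE:-, VALIDATE:-, TRANSFORM:-, EMIT:P6(v=36,ok=T)] out:-; in:-
Tick 11: [PARSE:-, VALIDATE:-, TRANSFORM:-, EMIT:-] out:P6(v=36); in:-
P2: arrives tick 2, valid=False (id=2, id%3=2), emit tick 6, final value 0

Answer: 6 0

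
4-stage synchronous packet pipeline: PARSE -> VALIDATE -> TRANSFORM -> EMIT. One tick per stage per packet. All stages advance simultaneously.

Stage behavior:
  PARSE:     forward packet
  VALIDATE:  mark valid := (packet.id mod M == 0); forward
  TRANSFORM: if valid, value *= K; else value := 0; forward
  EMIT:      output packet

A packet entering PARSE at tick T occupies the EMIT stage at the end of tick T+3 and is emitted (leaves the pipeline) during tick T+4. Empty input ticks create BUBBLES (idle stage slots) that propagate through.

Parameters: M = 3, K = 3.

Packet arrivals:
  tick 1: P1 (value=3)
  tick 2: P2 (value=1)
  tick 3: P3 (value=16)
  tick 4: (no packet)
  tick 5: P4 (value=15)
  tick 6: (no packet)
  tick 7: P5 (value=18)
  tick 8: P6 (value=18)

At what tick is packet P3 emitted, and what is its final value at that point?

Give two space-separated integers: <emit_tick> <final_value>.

Tick 1: [PARSE:P1(v=3,ok=F), VALIDATE:-, TRANSFORM:-, EMIT:-] out:-; in:P1
Tick 2: [PARSE:P2(v=1,ok=F), VALIDATE:P1(v=3,ok=F), TRANSFORM:-, EMIT:-] out:-; in:P2
Tick 3: [PARSE:P3(v=16,ok=F), VALIDATE:P2(v=1,ok=F), TRANSFORM:P1(v=0,ok=F), EMIT:-] out:-; in:P3
Tick 4: [PARSE:-, VALIDATE:P3(v=16,ok=T), TRANSFORM:P2(v=0,ok=F), EMIT:P1(v=0,ok=F)] out:-; in:-
Tick 5: [PARSE:P4(v=15,ok=F), VALIDATE:-, TRANSFORM:P3(v=48,ok=T), EMIT:P2(v=0,ok=F)] out:P1(v=0); in:P4
Tick 6: [PARSE:-, VALIDATE:P4(v=15,ok=F), TRANSFORM:-, EMIT:P3(v=48,ok=T)] out:P2(v=0); in:-
Tick 7: [PARSE:P5(v=18,ok=F), VALIDATE:-, TRANSFORM:P4(v=0,ok=F), EMIT:-] out:P3(v=48); in:P5
Tick 8: [PARSE:P6(v=18,ok=F), VALIDATE:P5(v=18,ok=F), TRANSFORM:-, EMIT:P4(v=0,ok=F)] out:-; in:P6
Tick 9: [PARSE:-, VALIDATE:P6(v=18,ok=T), TRANSFORM:P5(v=0,ok=F), EMIT:-] out:P4(v=0); in:-
Tick 10: [PARSE:-, VALIDATE:-, TRANSFORM:P6(v=54,ok=T), EMIT:P5(v=0,ok=F)] out:-; in:-
Tick 11: [PARSE:-, VALIDATE:-, TRANSFORM:-, EMIT:P6(v=54,ok=T)] out:P5(v=0); in:-
Tick 12: [PARSE:-, VALIDATE:-, TRANSFORM:-, EMIT:-] out:P6(v=54); in:-
P3: arrives tick 3, valid=True (id=3, id%3=0), emit tick 7, final value 48

Answer: 7 48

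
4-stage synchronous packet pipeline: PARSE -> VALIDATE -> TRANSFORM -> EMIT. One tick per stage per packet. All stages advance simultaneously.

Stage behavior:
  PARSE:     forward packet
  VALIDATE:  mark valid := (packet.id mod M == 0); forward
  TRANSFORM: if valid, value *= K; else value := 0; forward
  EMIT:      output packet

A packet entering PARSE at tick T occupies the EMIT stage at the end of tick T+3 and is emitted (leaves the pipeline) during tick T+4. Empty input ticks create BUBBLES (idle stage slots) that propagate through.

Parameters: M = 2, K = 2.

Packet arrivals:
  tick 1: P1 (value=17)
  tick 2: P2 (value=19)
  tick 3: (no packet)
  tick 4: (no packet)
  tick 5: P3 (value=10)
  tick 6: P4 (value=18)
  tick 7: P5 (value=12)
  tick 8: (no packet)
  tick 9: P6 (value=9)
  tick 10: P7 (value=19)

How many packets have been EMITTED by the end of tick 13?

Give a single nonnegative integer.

Tick 1: [PARSE:P1(v=17,ok=F), VALIDATE:-, TRANSFORM:-, EMIT:-] out:-; in:P1
Tick 2: [PARSE:P2(v=19,ok=F), VALIDATE:P1(v=17,ok=F), TRANSFORM:-, EMIT:-] out:-; in:P2
Tick 3: [PARSE:-, VALIDATE:P2(v=19,ok=T), TRANSFORM:P1(v=0,ok=F), EMIT:-] out:-; in:-
Tick 4: [PARSE:-, VALIDATE:-, TRANSFORM:P2(v=38,ok=T), EMIT:P1(v=0,ok=F)] out:-; in:-
Tick 5: [PARSE:P3(v=10,ok=F), VALIDATE:-, TRANSFORM:-, EMIT:P2(v=38,ok=T)] out:P1(v=0); in:P3
Tick 6: [PARSE:P4(v=18,ok=F), VALIDATE:P3(v=10,ok=F), TRANSFORM:-, EMIT:-] out:P2(v=38); in:P4
Tick 7: [PARSE:P5(v=12,ok=F), VALIDATE:P4(v=18,ok=T), TRANSFORM:P3(v=0,ok=F), EMIT:-] out:-; in:P5
Tick 8: [PARSE:-, VALIDATE:P5(v=12,ok=F), TRANSFORM:P4(v=36,ok=T), EMIT:P3(v=0,ok=F)] out:-; in:-
Tick 9: [PARSE:P6(v=9,ok=F), VALIDATE:-, TRANSFORM:P5(v=0,ok=F), EMIT:P4(v=36,ok=T)] out:P3(v=0); in:P6
Tick 10: [PARSE:P7(v=19,ok=F), VALIDATE:P6(v=9,ok=T), TRANSFORM:-, EMIT:P5(v=0,ok=F)] out:P4(v=36); in:P7
Tick 11: [PARSE:-, VALIDATE:P7(v=19,ok=F), TRANSFORM:P6(v=18,ok=T), EMIT:-] out:P5(v=0); in:-
Tick 12: [PARSE:-, VALIDATE:-, TRANSFORM:P7(v=0,ok=F), EMIT:P6(v=18,ok=T)] out:-; in:-
Tick 13: [PARSE:-, VALIDATE:-, TRANSFORM:-, EMIT:P7(v=0,ok=F)] out:P6(v=18); in:-
Emitted by tick 13: ['P1', 'P2', 'P3', 'P4', 'P5', 'P6']

Answer: 6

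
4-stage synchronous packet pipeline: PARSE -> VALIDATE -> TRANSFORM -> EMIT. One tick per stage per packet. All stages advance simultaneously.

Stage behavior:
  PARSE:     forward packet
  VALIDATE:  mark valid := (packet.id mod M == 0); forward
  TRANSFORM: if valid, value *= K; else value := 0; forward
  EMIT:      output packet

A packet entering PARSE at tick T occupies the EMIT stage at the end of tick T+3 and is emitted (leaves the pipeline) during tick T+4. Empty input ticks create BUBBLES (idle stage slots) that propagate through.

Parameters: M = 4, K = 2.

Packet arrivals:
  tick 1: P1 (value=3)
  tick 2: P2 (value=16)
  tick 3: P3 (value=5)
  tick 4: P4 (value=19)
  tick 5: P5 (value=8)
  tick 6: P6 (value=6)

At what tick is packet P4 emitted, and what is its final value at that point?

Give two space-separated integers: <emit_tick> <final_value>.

Answer: 8 38

Derivation:
Tick 1: [PARSE:P1(v=3,ok=F), VALIDATE:-, TRANSFORM:-, EMIT:-] out:-; in:P1
Tick 2: [PARSE:P2(v=16,ok=F), VALIDATE:P1(v=3,ok=F), TRANSFORM:-, EMIT:-] out:-; in:P2
Tick 3: [PARSE:P3(v=5,ok=F), VALIDATE:P2(v=16,ok=F), TRANSFORM:P1(v=0,ok=F), EMIT:-] out:-; in:P3
Tick 4: [PARSE:P4(v=19,ok=F), VALIDATE:P3(v=5,ok=F), TRANSFORM:P2(v=0,ok=F), EMIT:P1(v=0,ok=F)] out:-; in:P4
Tick 5: [PARSE:P5(v=8,ok=F), VALIDATE:P4(v=19,ok=T), TRANSFORM:P3(v=0,ok=F), EMIT:P2(v=0,ok=F)] out:P1(v=0); in:P5
Tick 6: [PARSE:P6(v=6,ok=F), VALIDATE:P5(v=8,ok=F), TRANSFORM:P4(v=38,ok=T), EMIT:P3(v=0,ok=F)] out:P2(v=0); in:P6
Tick 7: [PARSE:-, VALIDATE:P6(v=6,ok=F), TRANSFORM:P5(v=0,ok=F), EMIT:P4(v=38,ok=T)] out:P3(v=0); in:-
Tick 8: [PARSE:-, VALIDATE:-, TRANSFORM:P6(v=0,ok=F), EMIT:P5(v=0,ok=F)] out:P4(v=38); in:-
Tick 9: [PARSE:-, VALIDATE:-, TRANSFORM:-, EMIT:P6(v=0,ok=F)] out:P5(v=0); in:-
Tick 10: [PARSE:-, VALIDATE:-, TRANSFORM:-, EMIT:-] out:P6(v=0); in:-
P4: arrives tick 4, valid=True (id=4, id%4=0), emit tick 8, final value 38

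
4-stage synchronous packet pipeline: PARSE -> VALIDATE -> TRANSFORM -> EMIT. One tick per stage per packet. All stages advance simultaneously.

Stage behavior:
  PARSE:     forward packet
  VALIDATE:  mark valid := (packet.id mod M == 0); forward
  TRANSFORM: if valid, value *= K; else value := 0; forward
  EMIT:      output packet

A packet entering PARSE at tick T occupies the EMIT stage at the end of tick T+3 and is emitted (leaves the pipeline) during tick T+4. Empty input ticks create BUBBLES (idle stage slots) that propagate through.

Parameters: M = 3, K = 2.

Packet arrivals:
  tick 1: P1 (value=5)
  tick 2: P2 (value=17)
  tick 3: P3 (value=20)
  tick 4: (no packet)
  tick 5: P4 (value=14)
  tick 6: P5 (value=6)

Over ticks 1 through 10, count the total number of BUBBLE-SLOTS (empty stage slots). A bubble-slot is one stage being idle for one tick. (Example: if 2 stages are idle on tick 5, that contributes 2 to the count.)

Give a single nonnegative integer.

Answer: 20

Derivation:
Tick 1: [PARSE:P1(v=5,ok=F), VALIDATE:-, TRANSFORM:-, EMIT:-] out:-; bubbles=3
Tick 2: [PARSE:P2(v=17,ok=F), VALIDATE:P1(v=5,ok=F), TRANSFORM:-, EMIT:-] out:-; bubbles=2
Tick 3: [PARSE:P3(v=20,ok=F), VALIDATE:P2(v=17,ok=F), TRANSFORM:P1(v=0,ok=F), EMIT:-] out:-; bubbles=1
Tick 4: [PARSE:-, VALIDATE:P3(v=20,ok=T), TRANSFORM:P2(v=0,ok=F), EMIT:P1(v=0,ok=F)] out:-; bubbles=1
Tick 5: [PARSE:P4(v=14,ok=F), VALIDATE:-, TRANSFORM:P3(v=40,ok=T), EMIT:P2(v=0,ok=F)] out:P1(v=0); bubbles=1
Tick 6: [PARSE:P5(v=6,ok=F), VALIDATE:P4(v=14,ok=F), TRANSFORM:-, EMIT:P3(v=40,ok=T)] out:P2(v=0); bubbles=1
Tick 7: [PARSE:-, VALIDATE:P5(v=6,ok=F), TRANSFORM:P4(v=0,ok=F), EMIT:-] out:P3(v=40); bubbles=2
Tick 8: [PARSE:-, VALIDATE:-, TRANSFORM:P5(v=0,ok=F), EMIT:P4(v=0,ok=F)] out:-; bubbles=2
Tick 9: [PARSE:-, VALIDATE:-, TRANSFORM:-, EMIT:P5(v=0,ok=F)] out:P4(v=0); bubbles=3
Tick 10: [PARSE:-, VALIDATE:-, TRANSFORM:-, EMIT:-] out:P5(v=0); bubbles=4
Total bubble-slots: 20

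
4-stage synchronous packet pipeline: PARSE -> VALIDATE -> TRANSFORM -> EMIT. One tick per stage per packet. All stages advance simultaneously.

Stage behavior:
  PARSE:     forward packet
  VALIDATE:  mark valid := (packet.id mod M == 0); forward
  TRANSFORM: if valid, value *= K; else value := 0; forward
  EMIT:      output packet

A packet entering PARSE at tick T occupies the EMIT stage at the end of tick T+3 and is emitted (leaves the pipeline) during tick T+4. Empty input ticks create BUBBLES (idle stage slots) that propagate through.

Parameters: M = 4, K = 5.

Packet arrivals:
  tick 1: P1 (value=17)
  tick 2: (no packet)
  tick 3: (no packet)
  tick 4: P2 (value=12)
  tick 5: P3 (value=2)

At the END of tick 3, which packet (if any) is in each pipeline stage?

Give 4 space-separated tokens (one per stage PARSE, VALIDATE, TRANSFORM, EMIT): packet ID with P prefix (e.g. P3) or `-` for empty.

Answer: - - P1 -

Derivation:
Tick 1: [PARSE:P1(v=17,ok=F), VALIDATE:-, TRANSFORM:-, EMIT:-] out:-; in:P1
Tick 2: [PARSE:-, VALIDATE:P1(v=17,ok=F), TRANSFORM:-, EMIT:-] out:-; in:-
Tick 3: [PARSE:-, VALIDATE:-, TRANSFORM:P1(v=0,ok=F), EMIT:-] out:-; in:-
At end of tick 3: ['-', '-', 'P1', '-']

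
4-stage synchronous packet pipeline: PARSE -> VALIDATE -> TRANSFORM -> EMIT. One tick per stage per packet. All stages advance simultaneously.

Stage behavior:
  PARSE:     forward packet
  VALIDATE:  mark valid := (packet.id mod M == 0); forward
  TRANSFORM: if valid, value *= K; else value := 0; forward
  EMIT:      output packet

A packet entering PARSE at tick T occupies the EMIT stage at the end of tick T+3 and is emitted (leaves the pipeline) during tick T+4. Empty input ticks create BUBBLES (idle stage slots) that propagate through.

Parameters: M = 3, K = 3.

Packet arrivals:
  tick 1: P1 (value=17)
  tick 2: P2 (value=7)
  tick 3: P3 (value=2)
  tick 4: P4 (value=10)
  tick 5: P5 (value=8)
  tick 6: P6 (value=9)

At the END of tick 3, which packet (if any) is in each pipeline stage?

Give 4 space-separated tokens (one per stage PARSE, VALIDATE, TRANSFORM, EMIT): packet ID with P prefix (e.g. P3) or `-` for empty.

Tick 1: [PARSE:P1(v=17,ok=F), VALIDATE:-, TRANSFORM:-, EMIT:-] out:-; in:P1
Tick 2: [PARSE:P2(v=7,ok=F), VALIDATE:P1(v=17,ok=F), TRANSFORM:-, EMIT:-] out:-; in:P2
Tick 3: [PARSE:P3(v=2,ok=F), VALIDATE:P2(v=7,ok=F), TRANSFORM:P1(v=0,ok=F), EMIT:-] out:-; in:P3
At end of tick 3: ['P3', 'P2', 'P1', '-']

Answer: P3 P2 P1 -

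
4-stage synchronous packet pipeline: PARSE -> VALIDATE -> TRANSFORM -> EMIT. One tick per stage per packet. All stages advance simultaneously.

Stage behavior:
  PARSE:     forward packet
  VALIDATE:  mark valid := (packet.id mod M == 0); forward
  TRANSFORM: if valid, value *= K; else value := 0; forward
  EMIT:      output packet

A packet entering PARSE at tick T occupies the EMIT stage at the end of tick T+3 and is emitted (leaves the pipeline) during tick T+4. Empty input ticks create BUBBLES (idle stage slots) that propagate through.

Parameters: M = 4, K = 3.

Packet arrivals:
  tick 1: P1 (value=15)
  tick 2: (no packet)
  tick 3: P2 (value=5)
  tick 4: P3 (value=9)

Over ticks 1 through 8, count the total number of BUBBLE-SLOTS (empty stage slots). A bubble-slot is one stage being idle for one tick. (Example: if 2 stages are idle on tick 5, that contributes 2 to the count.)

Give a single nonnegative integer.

Answer: 20

Derivation:
Tick 1: [PARSE:P1(v=15,ok=F), VALIDATE:-, TRANSFORM:-, EMIT:-] out:-; bubbles=3
Tick 2: [PARSE:-, VALIDATE:P1(v=15,ok=F), TRANSFORM:-, EMIT:-] out:-; bubbles=3
Tick 3: [PARSE:P2(v=5,ok=F), VALIDATE:-, TRANSFORM:P1(v=0,ok=F), EMIT:-] out:-; bubbles=2
Tick 4: [PARSE:P3(v=9,ok=F), VALIDATE:P2(v=5,ok=F), TRANSFORM:-, EMIT:P1(v=0,ok=F)] out:-; bubbles=1
Tick 5: [PARSE:-, VALIDATE:P3(v=9,ok=F), TRANSFORM:P2(v=0,ok=F), EMIT:-] out:P1(v=0); bubbles=2
Tick 6: [PARSE:-, VALIDATE:-, TRANSFORM:P3(v=0,ok=F), EMIT:P2(v=0,ok=F)] out:-; bubbles=2
Tick 7: [PARSE:-, VALIDATE:-, TRANSFORM:-, EMIT:P3(v=0,ok=F)] out:P2(v=0); bubbles=3
Tick 8: [PARSE:-, VALIDATE:-, TRANSFORM:-, EMIT:-] out:P3(v=0); bubbles=4
Total bubble-slots: 20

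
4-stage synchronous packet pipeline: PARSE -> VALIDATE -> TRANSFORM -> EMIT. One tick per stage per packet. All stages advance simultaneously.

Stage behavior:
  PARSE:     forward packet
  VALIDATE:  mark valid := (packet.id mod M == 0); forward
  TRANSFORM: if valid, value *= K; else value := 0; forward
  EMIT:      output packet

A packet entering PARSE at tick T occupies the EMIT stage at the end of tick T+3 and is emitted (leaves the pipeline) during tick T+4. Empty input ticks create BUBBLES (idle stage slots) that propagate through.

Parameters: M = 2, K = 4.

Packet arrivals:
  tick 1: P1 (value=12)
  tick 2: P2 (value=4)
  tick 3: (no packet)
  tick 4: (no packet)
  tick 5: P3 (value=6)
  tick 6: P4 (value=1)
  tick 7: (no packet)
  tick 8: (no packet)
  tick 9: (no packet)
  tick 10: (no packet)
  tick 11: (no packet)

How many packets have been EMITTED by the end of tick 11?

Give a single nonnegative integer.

Answer: 4

Derivation:
Tick 1: [PARSE:P1(v=12,ok=F), VALIDATE:-, TRANSFORM:-, EMIT:-] out:-; in:P1
Tick 2: [PARSE:P2(v=4,ok=F), VALIDATE:P1(v=12,ok=F), TRANSFORM:-, EMIT:-] out:-; in:P2
Tick 3: [PARSE:-, VALIDATE:P2(v=4,ok=T), TRANSFORM:P1(v=0,ok=F), EMIT:-] out:-; in:-
Tick 4: [PARSE:-, VALIDATE:-, TRANSFORM:P2(v=16,ok=T), EMIT:P1(v=0,ok=F)] out:-; in:-
Tick 5: [PARSE:P3(v=6,ok=F), VALIDATE:-, TRANSFORM:-, EMIT:P2(v=16,ok=T)] out:P1(v=0); in:P3
Tick 6: [PARSE:P4(v=1,ok=F), VALIDATE:P3(v=6,ok=F), TRANSFORM:-, EMIT:-] out:P2(v=16); in:P4
Tick 7: [PARSE:-, VALIDATE:P4(v=1,ok=T), TRANSFORM:P3(v=0,ok=F), EMIT:-] out:-; in:-
Tick 8: [PARSE:-, VALIDATE:-, TRANSFORM:P4(v=4,ok=T), EMIT:P3(v=0,ok=F)] out:-; in:-
Tick 9: [PARSE:-, VALIDATE:-, TRANSFORM:-, EMIT:P4(v=4,ok=T)] out:P3(v=0); in:-
Tick 10: [PARSE:-, VALIDATE:-, TRANSFORM:-, EMIT:-] out:P4(v=4); in:-
Tick 11: [PARSE:-, VALIDATE:-, TRANSFORM:-, EMIT:-] out:-; in:-
Emitted by tick 11: ['P1', 'P2', 'P3', 'P4']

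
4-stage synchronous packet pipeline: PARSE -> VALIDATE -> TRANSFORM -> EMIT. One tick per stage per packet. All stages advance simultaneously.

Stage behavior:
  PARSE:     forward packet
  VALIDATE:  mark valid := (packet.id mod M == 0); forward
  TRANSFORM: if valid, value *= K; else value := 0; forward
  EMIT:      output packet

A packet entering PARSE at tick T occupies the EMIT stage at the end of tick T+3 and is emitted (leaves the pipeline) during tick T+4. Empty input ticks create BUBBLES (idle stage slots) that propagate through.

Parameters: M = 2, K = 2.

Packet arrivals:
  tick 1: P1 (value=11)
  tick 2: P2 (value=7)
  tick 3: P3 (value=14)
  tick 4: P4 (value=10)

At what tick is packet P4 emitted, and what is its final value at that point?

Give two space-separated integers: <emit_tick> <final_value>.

Answer: 8 20

Derivation:
Tick 1: [PARSE:P1(v=11,ok=F), VALIDATE:-, TRANSFORM:-, EMIT:-] out:-; in:P1
Tick 2: [PARSE:P2(v=7,ok=F), VALIDATE:P1(v=11,ok=F), TRANSFORM:-, EMIT:-] out:-; in:P2
Tick 3: [PARSE:P3(v=14,ok=F), VALIDATE:P2(v=7,ok=T), TRANSFORM:P1(v=0,ok=F), EMIT:-] out:-; in:P3
Tick 4: [PARSE:P4(v=10,ok=F), VALIDATE:P3(v=14,ok=F), TRANSFORM:P2(v=14,ok=T), EMIT:P1(v=0,ok=F)] out:-; in:P4
Tick 5: [PARSE:-, VALIDATE:P4(v=10,ok=T), TRANSFORM:P3(v=0,ok=F), EMIT:P2(v=14,ok=T)] out:P1(v=0); in:-
Tick 6: [PARSE:-, VALIDATE:-, TRANSFORM:P4(v=20,ok=T), EMIT:P3(v=0,ok=F)] out:P2(v=14); in:-
Tick 7: [PARSE:-, VALIDATE:-, TRANSFORM:-, EMIT:P4(v=20,ok=T)] out:P3(v=0); in:-
Tick 8: [PARSE:-, VALIDATE:-, TRANSFORM:-, EMIT:-] out:P4(v=20); in:-
P4: arrives tick 4, valid=True (id=4, id%2=0), emit tick 8, final value 20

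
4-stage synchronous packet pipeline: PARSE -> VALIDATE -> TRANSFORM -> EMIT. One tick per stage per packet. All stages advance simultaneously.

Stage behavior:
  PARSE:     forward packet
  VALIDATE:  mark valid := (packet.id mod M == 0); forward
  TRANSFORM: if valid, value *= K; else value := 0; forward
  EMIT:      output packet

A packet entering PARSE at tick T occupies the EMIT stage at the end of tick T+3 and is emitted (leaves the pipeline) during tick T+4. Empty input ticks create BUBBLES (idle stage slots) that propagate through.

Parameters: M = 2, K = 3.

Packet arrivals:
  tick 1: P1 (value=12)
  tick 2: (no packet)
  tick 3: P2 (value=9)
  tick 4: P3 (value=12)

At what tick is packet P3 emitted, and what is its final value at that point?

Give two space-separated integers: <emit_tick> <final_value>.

Answer: 8 0

Derivation:
Tick 1: [PARSE:P1(v=12,ok=F), VALIDATE:-, TRANSFORM:-, EMIT:-] out:-; in:P1
Tick 2: [PARSE:-, VALIDATE:P1(v=12,ok=F), TRANSFORM:-, EMIT:-] out:-; in:-
Tick 3: [PARSE:P2(v=9,ok=F), VALIDATE:-, TRANSFORM:P1(v=0,ok=F), EMIT:-] out:-; in:P2
Tick 4: [PARSE:P3(v=12,ok=F), VALIDATE:P2(v=9,ok=T), TRANSFORM:-, EMIT:P1(v=0,ok=F)] out:-; in:P3
Tick 5: [PARSE:-, VALIDATE:P3(v=12,ok=F), TRANSFORM:P2(v=27,ok=T), EMIT:-] out:P1(v=0); in:-
Tick 6: [PARSE:-, VALIDATE:-, TRANSFORM:P3(v=0,ok=F), EMIT:P2(v=27,ok=T)] out:-; in:-
Tick 7: [PARSE:-, VALIDATE:-, TRANSFORM:-, EMIT:P3(v=0,ok=F)] out:P2(v=27); in:-
Tick 8: [PARSE:-, VALIDATE:-, TRANSFORM:-, EMIT:-] out:P3(v=0); in:-
P3: arrives tick 4, valid=False (id=3, id%2=1), emit tick 8, final value 0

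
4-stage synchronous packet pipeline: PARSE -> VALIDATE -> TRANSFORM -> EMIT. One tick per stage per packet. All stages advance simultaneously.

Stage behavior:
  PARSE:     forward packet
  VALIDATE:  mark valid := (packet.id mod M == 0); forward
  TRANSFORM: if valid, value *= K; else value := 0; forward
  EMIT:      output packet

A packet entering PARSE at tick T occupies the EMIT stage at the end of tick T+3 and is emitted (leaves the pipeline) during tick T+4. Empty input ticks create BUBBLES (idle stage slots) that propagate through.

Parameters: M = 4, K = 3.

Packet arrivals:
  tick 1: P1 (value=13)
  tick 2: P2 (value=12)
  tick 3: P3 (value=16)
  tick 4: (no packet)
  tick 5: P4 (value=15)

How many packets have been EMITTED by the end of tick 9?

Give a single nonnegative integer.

Tick 1: [PARSE:P1(v=13,ok=F), VALIDATE:-, TRANSFORM:-, EMIT:-] out:-; in:P1
Tick 2: [PARSE:P2(v=12,ok=F), VALIDATE:P1(v=13,ok=F), TRANSFORM:-, EMIT:-] out:-; in:P2
Tick 3: [PARSE:P3(v=16,ok=F), VALIDATE:P2(v=12,ok=F), TRANSFORM:P1(v=0,ok=F), EMIT:-] out:-; in:P3
Tick 4: [PARSE:-, VALIDATE:P3(v=16,ok=F), TRANSFORM:P2(v=0,ok=F), EMIT:P1(v=0,ok=F)] out:-; in:-
Tick 5: [PARSE:P4(v=15,ok=F), VALIDATE:-, TRANSFORM:P3(v=0,ok=F), EMIT:P2(v=0,ok=F)] out:P1(v=0); in:P4
Tick 6: [PARSE:-, VALIDATE:P4(v=15,ok=T), TRANSFORM:-, EMIT:P3(v=0,ok=F)] out:P2(v=0); in:-
Tick 7: [PARSE:-, VALIDATE:-, TRANSFORM:P4(v=45,ok=T), EMIT:-] out:P3(v=0); in:-
Tick 8: [PARSE:-, VALIDATE:-, TRANSFORM:-, EMIT:P4(v=45,ok=T)] out:-; in:-
Tick 9: [PARSE:-, VALIDATE:-, TRANSFORM:-, EMIT:-] out:P4(v=45); in:-
Emitted by tick 9: ['P1', 'P2', 'P3', 'P4']

Answer: 4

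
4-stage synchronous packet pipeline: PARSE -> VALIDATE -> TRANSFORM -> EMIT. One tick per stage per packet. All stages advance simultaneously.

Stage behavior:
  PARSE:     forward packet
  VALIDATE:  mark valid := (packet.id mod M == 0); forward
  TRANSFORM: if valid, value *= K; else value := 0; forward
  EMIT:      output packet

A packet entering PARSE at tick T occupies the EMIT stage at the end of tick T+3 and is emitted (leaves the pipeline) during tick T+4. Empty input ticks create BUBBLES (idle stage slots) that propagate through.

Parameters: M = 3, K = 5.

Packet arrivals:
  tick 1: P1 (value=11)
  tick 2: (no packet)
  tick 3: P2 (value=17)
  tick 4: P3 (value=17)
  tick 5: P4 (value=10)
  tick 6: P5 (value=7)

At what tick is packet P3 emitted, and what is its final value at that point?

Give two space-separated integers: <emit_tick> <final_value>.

Tick 1: [PARSE:P1(v=11,ok=F), VALIDATE:-, TRANSFORM:-, EMIT:-] out:-; in:P1
Tick 2: [PARSE:-, VALIDATE:P1(v=11,ok=F), TRANSFORM:-, EMIT:-] out:-; in:-
Tick 3: [PARSE:P2(v=17,ok=F), VALIDATE:-, TRANSFORM:P1(v=0,ok=F), EMIT:-] out:-; in:P2
Tick 4: [PARSE:P3(v=17,ok=F), VALIDATE:P2(v=17,ok=F), TRANSFORM:-, EMIT:P1(v=0,ok=F)] out:-; in:P3
Tick 5: [PARSE:P4(v=10,ok=F), VALIDATE:P3(v=17,ok=T), TRANSFORM:P2(v=0,ok=F), EMIT:-] out:P1(v=0); in:P4
Tick 6: [PARSE:P5(v=7,ok=F), VALIDATE:P4(v=10,ok=F), TRANSFORM:P3(v=85,ok=T), EMIT:P2(v=0,ok=F)] out:-; in:P5
Tick 7: [PARSE:-, VALIDATE:P5(v=7,ok=F), TRANSFORM:P4(v=0,ok=F), EMIT:P3(v=85,ok=T)] out:P2(v=0); in:-
Tick 8: [PARSE:-, VALIDATE:-, TRANSFORM:P5(v=0,ok=F), EMIT:P4(v=0,ok=F)] out:P3(v=85); in:-
Tick 9: [PARSE:-, VALIDATE:-, TRANSFORM:-, EMIT:P5(v=0,ok=F)] out:P4(v=0); in:-
Tick 10: [PARSE:-, VALIDATE:-, TRANSFORM:-, EMIT:-] out:P5(v=0); in:-
P3: arrives tick 4, valid=True (id=3, id%3=0), emit tick 8, final value 85

Answer: 8 85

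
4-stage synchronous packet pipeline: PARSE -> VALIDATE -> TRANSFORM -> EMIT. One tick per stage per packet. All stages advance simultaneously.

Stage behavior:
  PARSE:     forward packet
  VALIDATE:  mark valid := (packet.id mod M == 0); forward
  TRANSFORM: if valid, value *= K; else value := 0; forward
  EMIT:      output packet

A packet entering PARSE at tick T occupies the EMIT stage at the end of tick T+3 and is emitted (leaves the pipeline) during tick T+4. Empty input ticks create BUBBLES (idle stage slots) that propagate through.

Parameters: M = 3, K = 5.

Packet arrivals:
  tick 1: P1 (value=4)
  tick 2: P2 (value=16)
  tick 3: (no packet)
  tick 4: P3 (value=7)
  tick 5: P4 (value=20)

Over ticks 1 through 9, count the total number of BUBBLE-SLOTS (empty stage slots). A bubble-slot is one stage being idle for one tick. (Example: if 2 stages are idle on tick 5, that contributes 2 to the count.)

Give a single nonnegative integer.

Tick 1: [PARSE:P1(v=4,ok=F), VALIDATE:-, TRANSFORM:-, EMIT:-] out:-; bubbles=3
Tick 2: [PARSE:P2(v=16,ok=F), VALIDATE:P1(v=4,ok=F), TRANSFORM:-, EMIT:-] out:-; bubbles=2
Tick 3: [PARSE:-, VALIDATE:P2(v=16,ok=F), TRANSFORM:P1(v=0,ok=F), EMIT:-] out:-; bubbles=2
Tick 4: [PARSE:P3(v=7,ok=F), VALIDATE:-, TRANSFORM:P2(v=0,ok=F), EMIT:P1(v=0,ok=F)] out:-; bubbles=1
Tick 5: [PARSE:P4(v=20,ok=F), VALIDATE:P3(v=7,ok=T), TRANSFORM:-, EMIT:P2(v=0,ok=F)] out:P1(v=0); bubbles=1
Tick 6: [PARSE:-, VALIDATE:P4(v=20,ok=F), TRANSFORM:P3(v=35,ok=T), EMIT:-] out:P2(v=0); bubbles=2
Tick 7: [PARSE:-, VALIDATE:-, TRANSFORM:P4(v=0,ok=F), EMIT:P3(v=35,ok=T)] out:-; bubbles=2
Tick 8: [PARSE:-, VALIDATE:-, TRANSFORM:-, EMIT:P4(v=0,ok=F)] out:P3(v=35); bubbles=3
Tick 9: [PARSE:-, VALIDATE:-, TRANSFORM:-, EMIT:-] out:P4(v=0); bubbles=4
Total bubble-slots: 20

Answer: 20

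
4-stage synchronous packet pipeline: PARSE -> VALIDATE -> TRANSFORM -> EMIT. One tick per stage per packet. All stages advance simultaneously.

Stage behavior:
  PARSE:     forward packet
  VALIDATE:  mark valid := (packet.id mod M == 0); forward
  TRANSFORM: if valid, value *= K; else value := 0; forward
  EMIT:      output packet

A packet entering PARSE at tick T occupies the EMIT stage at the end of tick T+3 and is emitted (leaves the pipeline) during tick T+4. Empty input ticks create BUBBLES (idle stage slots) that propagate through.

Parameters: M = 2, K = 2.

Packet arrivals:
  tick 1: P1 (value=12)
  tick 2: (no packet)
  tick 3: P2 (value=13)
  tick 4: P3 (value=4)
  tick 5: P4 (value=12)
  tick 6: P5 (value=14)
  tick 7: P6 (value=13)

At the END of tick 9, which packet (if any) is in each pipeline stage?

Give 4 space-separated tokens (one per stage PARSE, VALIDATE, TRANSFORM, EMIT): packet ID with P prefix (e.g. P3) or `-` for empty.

Tick 1: [PARSE:P1(v=12,ok=F), VALIDATE:-, TRANSFORM:-, EMIT:-] out:-; in:P1
Tick 2: [PARSE:-, VALIDATE:P1(v=12,ok=F), TRANSFORM:-, EMIT:-] out:-; in:-
Tick 3: [PARSE:P2(v=13,ok=F), VALIDATE:-, TRANSFORM:P1(v=0,ok=F), EMIT:-] out:-; in:P2
Tick 4: [PARSE:P3(v=4,ok=F), VALIDATE:P2(v=13,ok=T), TRANSFORM:-, EMIT:P1(v=0,ok=F)] out:-; in:P3
Tick 5: [PARSE:P4(v=12,ok=F), VALIDATE:P3(v=4,ok=F), TRANSFORM:P2(v=26,ok=T), EMIT:-] out:P1(v=0); in:P4
Tick 6: [PARSE:P5(v=14,ok=F), VALIDATE:P4(v=12,ok=T), TRANSFORM:P3(v=0,ok=F), EMIT:P2(v=26,ok=T)] out:-; in:P5
Tick 7: [PARSE:P6(v=13,ok=F), VALIDATE:P5(v=14,ok=F), TRANSFORM:P4(v=24,ok=T), EMIT:P3(v=0,ok=F)] out:P2(v=26); in:P6
Tick 8: [PARSE:-, VALIDATE:P6(v=13,ok=T), TRANSFORM:P5(v=0,ok=F), EMIT:P4(v=24,ok=T)] out:P3(v=0); in:-
Tick 9: [PARSE:-, VALIDATE:-, TRANSFORM:P6(v=26,ok=T), EMIT:P5(v=0,ok=F)] out:P4(v=24); in:-
At end of tick 9: ['-', '-', 'P6', 'P5']

Answer: - - P6 P5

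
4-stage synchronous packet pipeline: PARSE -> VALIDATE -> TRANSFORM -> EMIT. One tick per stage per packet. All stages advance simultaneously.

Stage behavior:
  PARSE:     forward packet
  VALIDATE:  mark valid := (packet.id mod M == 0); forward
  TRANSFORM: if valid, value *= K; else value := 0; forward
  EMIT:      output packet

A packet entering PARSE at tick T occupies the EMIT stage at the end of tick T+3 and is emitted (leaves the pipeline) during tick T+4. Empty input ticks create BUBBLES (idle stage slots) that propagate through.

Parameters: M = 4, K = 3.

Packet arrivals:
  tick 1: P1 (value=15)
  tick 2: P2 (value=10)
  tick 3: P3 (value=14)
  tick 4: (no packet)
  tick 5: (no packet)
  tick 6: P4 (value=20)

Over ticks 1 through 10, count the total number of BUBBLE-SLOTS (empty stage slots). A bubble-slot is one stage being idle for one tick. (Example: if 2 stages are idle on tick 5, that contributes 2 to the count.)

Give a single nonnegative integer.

Answer: 24

Derivation:
Tick 1: [PARSE:P1(v=15,ok=F), VALIDATE:-, TRANSFORM:-, EMIT:-] out:-; bubbles=3
Tick 2: [PARSE:P2(v=10,ok=F), VALIDATE:P1(v=15,ok=F), TRANSFORM:-, EMIT:-] out:-; bubbles=2
Tick 3: [PARSE:P3(v=14,ok=F), VALIDATE:P2(v=10,ok=F), TRANSFORM:P1(v=0,ok=F), EMIT:-] out:-; bubbles=1
Tick 4: [PARSE:-, VALIDATE:P3(v=14,ok=F), TRANSFORM:P2(v=0,ok=F), EMIT:P1(v=0,ok=F)] out:-; bubbles=1
Tick 5: [PARSE:-, VALIDATE:-, TRANSFORM:P3(v=0,ok=F), EMIT:P2(v=0,ok=F)] out:P1(v=0); bubbles=2
Tick 6: [PARSE:P4(v=20,ok=F), VALIDATE:-, TRANSFORM:-, EMIT:P3(v=0,ok=F)] out:P2(v=0); bubbles=2
Tick 7: [PARSE:-, VALIDATE:P4(v=20,ok=T), TRANSFORM:-, EMIT:-] out:P3(v=0); bubbles=3
Tick 8: [PARSE:-, VALIDATE:-, TRANSFORM:P4(v=60,ok=T), EMIT:-] out:-; bubbles=3
Tick 9: [PARSE:-, VALIDATE:-, TRANSFORM:-, EMIT:P4(v=60,ok=T)] out:-; bubbles=3
Tick 10: [PARSE:-, VALIDATE:-, TRANSFORM:-, EMIT:-] out:P4(v=60); bubbles=4
Total bubble-slots: 24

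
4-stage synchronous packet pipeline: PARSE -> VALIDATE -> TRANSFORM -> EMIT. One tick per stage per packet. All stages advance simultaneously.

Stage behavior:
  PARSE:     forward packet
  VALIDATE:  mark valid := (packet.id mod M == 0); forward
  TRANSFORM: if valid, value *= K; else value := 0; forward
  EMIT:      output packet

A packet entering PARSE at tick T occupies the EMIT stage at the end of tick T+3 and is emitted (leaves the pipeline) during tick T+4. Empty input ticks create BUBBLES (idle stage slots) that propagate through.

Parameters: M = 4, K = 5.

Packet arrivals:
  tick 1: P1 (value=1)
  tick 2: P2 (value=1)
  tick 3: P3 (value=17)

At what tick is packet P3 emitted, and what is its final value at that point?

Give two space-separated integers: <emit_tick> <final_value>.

Answer: 7 0

Derivation:
Tick 1: [PARSE:P1(v=1,ok=F), VALIDATE:-, TRANSFORM:-, EMIT:-] out:-; in:P1
Tick 2: [PARSE:P2(v=1,ok=F), VALIDATE:P1(v=1,ok=F), TRANSFORM:-, EMIT:-] out:-; in:P2
Tick 3: [PARSE:P3(v=17,ok=F), VALIDATE:P2(v=1,ok=F), TRANSFORM:P1(v=0,ok=F), EMIT:-] out:-; in:P3
Tick 4: [PARSE:-, VALIDATE:P3(v=17,ok=F), TRANSFORM:P2(v=0,ok=F), EMIT:P1(v=0,ok=F)] out:-; in:-
Tick 5: [PARSE:-, VALIDATE:-, TRANSFORM:P3(v=0,ok=F), EMIT:P2(v=0,ok=F)] out:P1(v=0); in:-
Tick 6: [PARSE:-, VALIDATE:-, TRANSFORM:-, EMIT:P3(v=0,ok=F)] out:P2(v=0); in:-
Tick 7: [PARSE:-, VALIDATE:-, TRANSFORM:-, EMIT:-] out:P3(v=0); in:-
P3: arrives tick 3, valid=False (id=3, id%4=3), emit tick 7, final value 0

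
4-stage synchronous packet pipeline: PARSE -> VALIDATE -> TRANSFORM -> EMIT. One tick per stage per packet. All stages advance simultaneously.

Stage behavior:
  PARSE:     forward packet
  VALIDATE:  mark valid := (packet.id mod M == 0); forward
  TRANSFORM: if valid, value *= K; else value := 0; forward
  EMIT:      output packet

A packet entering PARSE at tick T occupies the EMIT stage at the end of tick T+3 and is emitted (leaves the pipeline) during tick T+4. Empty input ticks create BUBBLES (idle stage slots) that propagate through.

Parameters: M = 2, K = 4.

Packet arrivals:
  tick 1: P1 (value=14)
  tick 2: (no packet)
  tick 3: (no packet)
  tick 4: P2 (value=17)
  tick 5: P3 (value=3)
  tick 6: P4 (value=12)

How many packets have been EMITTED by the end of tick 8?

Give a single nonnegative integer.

Tick 1: [PARSE:P1(v=14,ok=F), VALIDATE:-, TRANSFORM:-, EMIT:-] out:-; in:P1
Tick 2: [PARSE:-, VALIDATE:P1(v=14,ok=F), TRANSFORM:-, EMIT:-] out:-; in:-
Tick 3: [PARSE:-, VALIDATE:-, TRANSFORM:P1(v=0,ok=F), EMIT:-] out:-; in:-
Tick 4: [PARSE:P2(v=17,ok=F), VALIDATE:-, TRANSFORM:-, EMIT:P1(v=0,ok=F)] out:-; in:P2
Tick 5: [PARSE:P3(v=3,ok=F), VALIDATE:P2(v=17,ok=T), TRANSFORM:-, EMIT:-] out:P1(v=0); in:P3
Tick 6: [PARSE:P4(v=12,ok=F), VALIDATE:P3(v=3,ok=F), TRANSFORM:P2(v=68,ok=T), EMIT:-] out:-; in:P4
Tick 7: [PARSE:-, VALIDATE:P4(v=12,ok=T), TRANSFORM:P3(v=0,ok=F), EMIT:P2(v=68,ok=T)] out:-; in:-
Tick 8: [PARSE:-, VALIDATE:-, TRANSFORM:P4(v=48,ok=T), EMIT:P3(v=0,ok=F)] out:P2(v=68); in:-
Emitted by tick 8: ['P1', 'P2']

Answer: 2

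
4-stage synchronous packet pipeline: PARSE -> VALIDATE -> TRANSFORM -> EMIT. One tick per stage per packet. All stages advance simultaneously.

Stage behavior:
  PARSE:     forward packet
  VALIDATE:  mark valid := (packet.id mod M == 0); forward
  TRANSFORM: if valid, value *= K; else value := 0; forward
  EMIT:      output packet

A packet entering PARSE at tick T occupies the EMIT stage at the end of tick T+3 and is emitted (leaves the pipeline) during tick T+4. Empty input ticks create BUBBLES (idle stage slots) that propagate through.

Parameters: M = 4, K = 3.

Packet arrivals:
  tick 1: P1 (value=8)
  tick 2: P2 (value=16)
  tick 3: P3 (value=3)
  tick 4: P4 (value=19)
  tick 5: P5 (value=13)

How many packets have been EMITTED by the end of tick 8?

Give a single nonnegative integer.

Answer: 4

Derivation:
Tick 1: [PARSE:P1(v=8,ok=F), VALIDATE:-, TRANSFORM:-, EMIT:-] out:-; in:P1
Tick 2: [PARSE:P2(v=16,ok=F), VALIDATE:P1(v=8,ok=F), TRANSFORM:-, EMIT:-] out:-; in:P2
Tick 3: [PARSE:P3(v=3,ok=F), VALIDATE:P2(v=16,ok=F), TRANSFORM:P1(v=0,ok=F), EMIT:-] out:-; in:P3
Tick 4: [PARSE:P4(v=19,ok=F), VALIDATE:P3(v=3,ok=F), TRANSFORM:P2(v=0,ok=F), EMIT:P1(v=0,ok=F)] out:-; in:P4
Tick 5: [PARSE:P5(v=13,ok=F), VALIDATE:P4(v=19,ok=T), TRANSFORM:P3(v=0,ok=F), EMIT:P2(v=0,ok=F)] out:P1(v=0); in:P5
Tick 6: [PARSE:-, VALIDATE:P5(v=13,ok=F), TRANSFORM:P4(v=57,ok=T), EMIT:P3(v=0,ok=F)] out:P2(v=0); in:-
Tick 7: [PARSE:-, VALIDATE:-, TRANSFORM:P5(v=0,ok=F), EMIT:P4(v=57,ok=T)] out:P3(v=0); in:-
Tick 8: [PARSE:-, VALIDATE:-, TRANSFORM:-, EMIT:P5(v=0,ok=F)] out:P4(v=57); in:-
Emitted by tick 8: ['P1', 'P2', 'P3', 'P4']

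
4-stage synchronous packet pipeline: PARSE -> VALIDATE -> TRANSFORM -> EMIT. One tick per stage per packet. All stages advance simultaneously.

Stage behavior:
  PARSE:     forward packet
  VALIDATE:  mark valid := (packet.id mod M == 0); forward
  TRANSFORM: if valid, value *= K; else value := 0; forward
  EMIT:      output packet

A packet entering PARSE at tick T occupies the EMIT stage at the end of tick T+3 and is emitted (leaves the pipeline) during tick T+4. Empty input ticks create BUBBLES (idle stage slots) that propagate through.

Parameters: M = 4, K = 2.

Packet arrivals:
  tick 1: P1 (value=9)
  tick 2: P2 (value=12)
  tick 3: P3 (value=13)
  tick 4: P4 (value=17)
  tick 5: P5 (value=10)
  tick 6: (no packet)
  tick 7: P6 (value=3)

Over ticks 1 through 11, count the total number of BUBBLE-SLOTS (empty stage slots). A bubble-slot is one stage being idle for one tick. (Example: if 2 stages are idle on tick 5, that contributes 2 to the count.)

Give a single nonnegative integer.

Answer: 20

Derivation:
Tick 1: [PARSE:P1(v=9,ok=F), VALIDATE:-, TRANSFORM:-, EMIT:-] out:-; bubbles=3
Tick 2: [PARSE:P2(v=12,ok=F), VALIDATE:P1(v=9,ok=F), TRANSFORM:-, EMIT:-] out:-; bubbles=2
Tick 3: [PARSE:P3(v=13,ok=F), VALIDATE:P2(v=12,ok=F), TRANSFORM:P1(v=0,ok=F), EMIT:-] out:-; bubbles=1
Tick 4: [PARSE:P4(v=17,ok=F), VALIDATE:P3(v=13,ok=F), TRANSFORM:P2(v=0,ok=F), EMIT:P1(v=0,ok=F)] out:-; bubbles=0
Tick 5: [PARSE:P5(v=10,ok=F), VALIDATE:P4(v=17,ok=T), TRANSFORM:P3(v=0,ok=F), EMIT:P2(v=0,ok=F)] out:P1(v=0); bubbles=0
Tick 6: [PARSE:-, VALIDATE:P5(v=10,ok=F), TRANSFORM:P4(v=34,ok=T), EMIT:P3(v=0,ok=F)] out:P2(v=0); bubbles=1
Tick 7: [PARSE:P6(v=3,ok=F), VALIDATE:-, TRANSFORM:P5(v=0,ok=F), EMIT:P4(v=34,ok=T)] out:P3(v=0); bubbles=1
Tick 8: [PARSE:-, VALIDATE:P6(v=3,ok=F), TRANSFORM:-, EMIT:P5(v=0,ok=F)] out:P4(v=34); bubbles=2
Tick 9: [PARSE:-, VALIDATE:-, TRANSFORM:P6(v=0,ok=F), EMIT:-] out:P5(v=0); bubbles=3
Tick 10: [PARSE:-, VALIDATE:-, TRANSFORM:-, EMIT:P6(v=0,ok=F)] out:-; bubbles=3
Tick 11: [PARSE:-, VALIDATE:-, TRANSFORM:-, EMIT:-] out:P6(v=0); bubbles=4
Total bubble-slots: 20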